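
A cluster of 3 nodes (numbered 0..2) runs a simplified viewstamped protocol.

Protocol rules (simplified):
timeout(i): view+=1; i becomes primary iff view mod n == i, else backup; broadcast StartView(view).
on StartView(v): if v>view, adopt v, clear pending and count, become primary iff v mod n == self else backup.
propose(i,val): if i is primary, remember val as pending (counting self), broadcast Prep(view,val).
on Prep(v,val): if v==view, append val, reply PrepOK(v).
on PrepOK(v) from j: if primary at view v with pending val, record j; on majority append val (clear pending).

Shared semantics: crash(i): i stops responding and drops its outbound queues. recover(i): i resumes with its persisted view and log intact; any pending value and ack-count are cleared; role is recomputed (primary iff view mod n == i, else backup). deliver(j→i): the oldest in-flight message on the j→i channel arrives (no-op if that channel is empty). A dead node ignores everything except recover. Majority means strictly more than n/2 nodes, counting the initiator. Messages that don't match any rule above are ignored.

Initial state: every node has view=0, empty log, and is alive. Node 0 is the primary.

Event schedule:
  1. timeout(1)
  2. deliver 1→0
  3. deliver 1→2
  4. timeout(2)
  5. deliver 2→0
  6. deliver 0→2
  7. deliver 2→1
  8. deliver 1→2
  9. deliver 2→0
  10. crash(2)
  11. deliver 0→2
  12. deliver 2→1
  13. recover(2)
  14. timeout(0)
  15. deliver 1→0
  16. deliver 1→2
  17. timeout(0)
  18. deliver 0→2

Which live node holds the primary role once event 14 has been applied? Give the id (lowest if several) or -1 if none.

1. timeout(1):  <1:prim v1 ->
2. deliver 1→0:  <0:back v1 ->
3. deliver 1→2:  <2:back v1 ->
4. timeout(2):  <2:prim v2 ->
5. deliver 2→0:  <0:back v2 ->
6. deliver 0→2:  nop
7. deliver 2→1:  <1:back v2 ->
8. deliver 1→2:  nop
9. deliver 2→0:  nop
10. crash(2):  <2:✗prim v2 ->
11. deliver 0→2:  nop
12. deliver 2→1:  nop
13. recover(2):  <2:prim v2 ->
14. timeout(0):  <0:prim v3 ->

0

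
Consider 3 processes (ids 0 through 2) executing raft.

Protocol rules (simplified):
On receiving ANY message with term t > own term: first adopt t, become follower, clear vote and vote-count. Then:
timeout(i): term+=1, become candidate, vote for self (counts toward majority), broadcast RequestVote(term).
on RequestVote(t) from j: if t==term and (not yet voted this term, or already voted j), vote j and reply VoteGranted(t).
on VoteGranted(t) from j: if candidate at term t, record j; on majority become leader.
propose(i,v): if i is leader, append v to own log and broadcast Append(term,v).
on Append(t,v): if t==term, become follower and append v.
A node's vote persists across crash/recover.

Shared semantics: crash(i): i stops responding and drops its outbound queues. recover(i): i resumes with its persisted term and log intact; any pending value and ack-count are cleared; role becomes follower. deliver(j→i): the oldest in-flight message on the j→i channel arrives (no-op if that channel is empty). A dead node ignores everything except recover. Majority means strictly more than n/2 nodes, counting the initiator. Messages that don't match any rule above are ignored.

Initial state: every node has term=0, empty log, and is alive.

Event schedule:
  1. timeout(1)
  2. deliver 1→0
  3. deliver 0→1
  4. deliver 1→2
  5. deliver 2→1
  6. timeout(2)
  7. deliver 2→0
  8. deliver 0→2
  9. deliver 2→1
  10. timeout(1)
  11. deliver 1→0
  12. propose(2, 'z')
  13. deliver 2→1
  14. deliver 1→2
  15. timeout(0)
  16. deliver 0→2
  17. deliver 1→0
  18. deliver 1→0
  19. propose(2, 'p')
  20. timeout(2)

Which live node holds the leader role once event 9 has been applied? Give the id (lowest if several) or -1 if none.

2

1. timeout(1):  <1:cand t1 ->
2. deliver 1→0:  <0:foll t1 ->
3. deliver 0→1:  <1:lead t1 ->
4. deliver 1→2:  <2:foll t1 ->
5. deliver 2→1:  nop
6. timeout(2):  <2:cand t2 ->
7. deliver 2→0:  <0:foll t2 ->
8. deliver 0→2:  <2:lead t2 ->
9. deliver 2→1:  <1:foll t2 ->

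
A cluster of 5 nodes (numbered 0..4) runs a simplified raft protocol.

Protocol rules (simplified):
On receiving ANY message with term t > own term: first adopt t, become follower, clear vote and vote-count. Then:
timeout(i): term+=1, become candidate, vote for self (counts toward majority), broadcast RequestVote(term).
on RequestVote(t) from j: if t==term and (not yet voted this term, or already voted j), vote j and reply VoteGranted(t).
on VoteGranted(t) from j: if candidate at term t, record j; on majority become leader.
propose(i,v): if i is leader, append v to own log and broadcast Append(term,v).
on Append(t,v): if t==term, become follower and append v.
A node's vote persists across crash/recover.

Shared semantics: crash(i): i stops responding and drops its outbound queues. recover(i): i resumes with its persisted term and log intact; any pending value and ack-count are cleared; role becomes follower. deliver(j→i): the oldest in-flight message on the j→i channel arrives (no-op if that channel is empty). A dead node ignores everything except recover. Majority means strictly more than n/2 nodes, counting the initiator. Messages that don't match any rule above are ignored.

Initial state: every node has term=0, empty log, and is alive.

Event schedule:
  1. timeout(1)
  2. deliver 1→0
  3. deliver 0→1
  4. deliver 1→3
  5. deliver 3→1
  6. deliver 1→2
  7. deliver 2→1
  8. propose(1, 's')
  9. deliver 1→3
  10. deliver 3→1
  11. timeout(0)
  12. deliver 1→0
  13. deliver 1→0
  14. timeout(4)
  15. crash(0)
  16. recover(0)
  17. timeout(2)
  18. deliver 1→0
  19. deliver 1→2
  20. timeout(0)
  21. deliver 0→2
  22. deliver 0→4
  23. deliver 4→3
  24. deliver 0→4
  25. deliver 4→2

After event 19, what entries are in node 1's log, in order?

[1] timeout(1) → N1(cand t1 [-])
[2] deliver 1→0 → N0(foll t1 [-])
[3] deliver 0→1 → ∅
[4] deliver 1→3 → N3(foll t1 [-])
[5] deliver 3→1 → N1(lead t1 [-])
[6] deliver 1→2 → N2(foll t1 [-])
[7] deliver 2→1 → ∅
[8] propose(1,'s') → N1(lead t1 [s])
[9] deliver 1→3 → N3(foll t1 [s])
[10] deliver 3→1 → ∅
[11] timeout(0) → N0(cand t2 [-])
[12] deliver 1→0 → ∅
[13] deliver 1→0 → ∅
[14] timeout(4) → N4(cand t1 [-])
[15] crash(0) → N0(✗cand t2 [-])
[16] recover(0) → N0(foll t2 [-])
[17] timeout(2) → N2(cand t2 [-])
[18] deliver 1→0 → ∅
[19] deliver 1→2 → ∅

s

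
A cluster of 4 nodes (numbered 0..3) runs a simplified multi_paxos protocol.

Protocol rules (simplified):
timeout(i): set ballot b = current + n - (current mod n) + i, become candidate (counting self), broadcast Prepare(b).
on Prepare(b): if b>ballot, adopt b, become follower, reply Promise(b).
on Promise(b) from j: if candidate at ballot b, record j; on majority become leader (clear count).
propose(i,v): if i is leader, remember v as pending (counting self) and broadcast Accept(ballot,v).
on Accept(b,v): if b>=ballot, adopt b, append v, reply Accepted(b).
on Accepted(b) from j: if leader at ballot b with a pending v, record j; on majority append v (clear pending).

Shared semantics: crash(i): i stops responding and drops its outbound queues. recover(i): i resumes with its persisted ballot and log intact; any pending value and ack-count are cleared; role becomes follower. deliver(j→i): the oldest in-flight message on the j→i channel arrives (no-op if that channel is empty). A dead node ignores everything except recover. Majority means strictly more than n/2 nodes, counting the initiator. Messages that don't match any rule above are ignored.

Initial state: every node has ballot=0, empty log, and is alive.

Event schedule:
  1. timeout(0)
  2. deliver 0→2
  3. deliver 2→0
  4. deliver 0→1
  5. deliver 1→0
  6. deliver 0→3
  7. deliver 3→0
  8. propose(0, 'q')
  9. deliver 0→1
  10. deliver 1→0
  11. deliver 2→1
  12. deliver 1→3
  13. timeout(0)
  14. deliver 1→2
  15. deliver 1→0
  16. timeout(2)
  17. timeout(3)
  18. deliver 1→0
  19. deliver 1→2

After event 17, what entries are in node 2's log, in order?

[1] timeout(0) → N0(cand b4 [-])
[2] deliver 0→2 → N2(foll b4 [-])
[3] deliver 2→0 → ∅
[4] deliver 0→1 → N1(foll b4 [-])
[5] deliver 1→0 → N0(lead b4 [-])
[6] deliver 0→3 → N3(foll b4 [-])
[7] deliver 3→0 → ∅
[8] propose(0,'q') → ∅
[9] deliver 0→1 → N1(foll b4 [q])
[10] deliver 1→0 → ∅
[11] deliver 2→1 → ∅
[12] deliver 1→3 → ∅
[13] timeout(0) → N0(cand b8 [-])
[14] deliver 1→2 → ∅
[15] deliver 1→0 → ∅
[16] timeout(2) → N2(cand b10 [-])
[17] timeout(3) → N3(cand b11 [-])

empty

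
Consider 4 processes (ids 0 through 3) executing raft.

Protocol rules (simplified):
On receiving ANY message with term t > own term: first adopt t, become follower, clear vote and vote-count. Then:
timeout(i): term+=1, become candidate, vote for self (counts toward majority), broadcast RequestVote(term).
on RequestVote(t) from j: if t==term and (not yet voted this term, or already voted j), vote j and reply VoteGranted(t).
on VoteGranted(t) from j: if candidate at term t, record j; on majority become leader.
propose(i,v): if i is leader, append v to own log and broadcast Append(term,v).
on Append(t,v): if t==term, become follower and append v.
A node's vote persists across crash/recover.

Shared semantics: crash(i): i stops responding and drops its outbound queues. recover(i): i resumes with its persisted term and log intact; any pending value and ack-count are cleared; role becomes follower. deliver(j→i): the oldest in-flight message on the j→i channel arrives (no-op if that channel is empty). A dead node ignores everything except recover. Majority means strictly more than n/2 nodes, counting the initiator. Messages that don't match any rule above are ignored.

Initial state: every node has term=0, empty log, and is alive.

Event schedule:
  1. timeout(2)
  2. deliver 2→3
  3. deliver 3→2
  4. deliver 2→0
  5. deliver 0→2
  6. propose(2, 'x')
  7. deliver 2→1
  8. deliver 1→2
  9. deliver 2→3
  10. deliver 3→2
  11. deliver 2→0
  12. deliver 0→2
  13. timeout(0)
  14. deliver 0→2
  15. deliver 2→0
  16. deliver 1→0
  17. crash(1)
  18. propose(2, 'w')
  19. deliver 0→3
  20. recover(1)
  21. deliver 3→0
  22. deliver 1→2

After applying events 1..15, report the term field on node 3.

1. timeout(2):  <2:cand t1 ->
2. deliver 2→3:  <3:foll t1 ->
3. deliver 3→2:  nop
4. deliver 2→0:  <0:foll t1 ->
5. deliver 0→2:  <2:lead t1 ->
6. propose(2,'x'):  <2:lead t1 x>
7. deliver 2→1:  <1:foll t1 ->
8. deliver 1→2:  nop
9. deliver 2→3:  <3:foll t1 x>
10. deliver 3→2:  nop
11. deliver 2→0:  <0:foll t1 x>
12. deliver 0→2:  nop
13. timeout(0):  <0:cand t2 x>
14. deliver 0→2:  <2:foll t2 x>
15. deliver 2→0:  nop

1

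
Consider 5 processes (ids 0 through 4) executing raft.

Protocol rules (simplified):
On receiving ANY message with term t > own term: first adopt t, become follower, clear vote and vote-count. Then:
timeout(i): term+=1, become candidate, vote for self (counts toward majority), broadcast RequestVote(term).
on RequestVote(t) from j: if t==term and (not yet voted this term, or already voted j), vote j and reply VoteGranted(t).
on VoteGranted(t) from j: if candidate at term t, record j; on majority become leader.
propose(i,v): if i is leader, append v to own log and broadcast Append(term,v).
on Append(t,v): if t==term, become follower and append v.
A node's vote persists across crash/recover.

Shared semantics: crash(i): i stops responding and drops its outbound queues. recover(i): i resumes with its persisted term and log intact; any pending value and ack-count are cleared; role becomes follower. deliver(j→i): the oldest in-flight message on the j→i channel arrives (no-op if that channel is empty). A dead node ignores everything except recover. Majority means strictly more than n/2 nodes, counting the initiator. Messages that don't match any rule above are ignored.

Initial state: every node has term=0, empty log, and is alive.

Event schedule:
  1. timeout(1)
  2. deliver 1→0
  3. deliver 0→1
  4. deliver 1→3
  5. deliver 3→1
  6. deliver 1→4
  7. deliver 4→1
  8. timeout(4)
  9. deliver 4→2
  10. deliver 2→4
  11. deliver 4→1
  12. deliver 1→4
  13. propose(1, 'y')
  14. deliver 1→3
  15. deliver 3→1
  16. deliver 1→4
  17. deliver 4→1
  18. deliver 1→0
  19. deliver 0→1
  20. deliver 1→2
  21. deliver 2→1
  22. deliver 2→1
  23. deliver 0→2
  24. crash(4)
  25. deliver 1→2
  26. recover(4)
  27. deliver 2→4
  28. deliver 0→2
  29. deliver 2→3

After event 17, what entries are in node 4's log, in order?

step 1 timeout(1): 1={cand,t=1,log=-}
step 2 deliver 1→0: 0={foll,t=1,log=-}
step 3 deliver 0→1: —
step 4 deliver 1→3: 3={foll,t=1,log=-}
step 5 deliver 3→1: 1={lead,t=1,log=-}
step 6 deliver 1→4: 4={foll,t=1,log=-}
step 7 deliver 4→1: —
step 8 timeout(4): 4={cand,t=2,log=-}
step 9 deliver 4→2: 2={foll,t=2,log=-}
step 10 deliver 2→4: —
step 11 deliver 4→1: 1={foll,t=2,log=-}
step 12 deliver 1→4: 4={lead,t=2,log=-}
step 13 propose(1,'y'): —
step 14 deliver 1→3: —
step 15 deliver 3→1: —
step 16 deliver 1→4: —
step 17 deliver 4→1: —

empty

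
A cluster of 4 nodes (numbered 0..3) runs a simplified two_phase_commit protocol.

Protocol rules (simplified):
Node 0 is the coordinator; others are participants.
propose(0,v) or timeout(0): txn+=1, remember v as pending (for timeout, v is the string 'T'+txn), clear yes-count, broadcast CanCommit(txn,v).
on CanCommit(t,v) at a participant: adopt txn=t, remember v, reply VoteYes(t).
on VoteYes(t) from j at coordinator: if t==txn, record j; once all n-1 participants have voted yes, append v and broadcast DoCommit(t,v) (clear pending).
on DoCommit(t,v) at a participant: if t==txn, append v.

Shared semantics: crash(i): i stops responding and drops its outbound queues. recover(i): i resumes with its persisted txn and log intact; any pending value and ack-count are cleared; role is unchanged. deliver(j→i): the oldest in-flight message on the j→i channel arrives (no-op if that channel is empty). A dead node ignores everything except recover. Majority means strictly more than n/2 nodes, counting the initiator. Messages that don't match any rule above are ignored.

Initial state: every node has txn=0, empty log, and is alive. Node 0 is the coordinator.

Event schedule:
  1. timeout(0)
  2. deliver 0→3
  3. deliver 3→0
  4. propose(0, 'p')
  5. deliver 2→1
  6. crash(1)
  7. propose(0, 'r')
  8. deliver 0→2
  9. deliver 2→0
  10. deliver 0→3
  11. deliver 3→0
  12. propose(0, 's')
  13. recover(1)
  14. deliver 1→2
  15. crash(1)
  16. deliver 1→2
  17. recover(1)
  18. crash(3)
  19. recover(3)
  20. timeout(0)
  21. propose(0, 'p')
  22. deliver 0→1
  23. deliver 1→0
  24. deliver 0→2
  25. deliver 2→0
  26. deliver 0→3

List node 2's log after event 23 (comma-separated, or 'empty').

empty

step 1 timeout(0): 0={coor,t=1,log=-}
step 2 deliver 0→3: 3={part,t=1,log=-}
step 3 deliver 3→0: —
step 4 propose(0,'p'): 0={coor,t=2,log=-}
step 5 deliver 2→1: —
step 6 crash(1): 1={✗part,t=0,log=-}
step 7 propose(0,'r'): 0={coor,t=3,log=-}
step 8 deliver 0→2: 2={part,t=1,log=-}
step 9 deliver 2→0: —
step 10 deliver 0→3: 3={part,t=2,log=-}
step 11 deliver 3→0: —
step 12 propose(0,'s'): 0={coor,t=4,log=-}
step 13 recover(1): 1={part,t=0,log=-}
step 14 deliver 1→2: —
step 15 crash(1): 1={✗part,t=0,log=-}
step 16 deliver 1→2: —
step 17 recover(1): 1={part,t=0,log=-}
step 18 crash(3): 3={✗part,t=2,log=-}
step 19 recover(3): 3={part,t=2,log=-}
step 20 timeout(0): 0={coor,t=5,log=-}
step 21 propose(0,'p'): 0={coor,t=6,log=-}
step 22 deliver 0→1: 1={part,t=1,log=-}
step 23 deliver 1→0: —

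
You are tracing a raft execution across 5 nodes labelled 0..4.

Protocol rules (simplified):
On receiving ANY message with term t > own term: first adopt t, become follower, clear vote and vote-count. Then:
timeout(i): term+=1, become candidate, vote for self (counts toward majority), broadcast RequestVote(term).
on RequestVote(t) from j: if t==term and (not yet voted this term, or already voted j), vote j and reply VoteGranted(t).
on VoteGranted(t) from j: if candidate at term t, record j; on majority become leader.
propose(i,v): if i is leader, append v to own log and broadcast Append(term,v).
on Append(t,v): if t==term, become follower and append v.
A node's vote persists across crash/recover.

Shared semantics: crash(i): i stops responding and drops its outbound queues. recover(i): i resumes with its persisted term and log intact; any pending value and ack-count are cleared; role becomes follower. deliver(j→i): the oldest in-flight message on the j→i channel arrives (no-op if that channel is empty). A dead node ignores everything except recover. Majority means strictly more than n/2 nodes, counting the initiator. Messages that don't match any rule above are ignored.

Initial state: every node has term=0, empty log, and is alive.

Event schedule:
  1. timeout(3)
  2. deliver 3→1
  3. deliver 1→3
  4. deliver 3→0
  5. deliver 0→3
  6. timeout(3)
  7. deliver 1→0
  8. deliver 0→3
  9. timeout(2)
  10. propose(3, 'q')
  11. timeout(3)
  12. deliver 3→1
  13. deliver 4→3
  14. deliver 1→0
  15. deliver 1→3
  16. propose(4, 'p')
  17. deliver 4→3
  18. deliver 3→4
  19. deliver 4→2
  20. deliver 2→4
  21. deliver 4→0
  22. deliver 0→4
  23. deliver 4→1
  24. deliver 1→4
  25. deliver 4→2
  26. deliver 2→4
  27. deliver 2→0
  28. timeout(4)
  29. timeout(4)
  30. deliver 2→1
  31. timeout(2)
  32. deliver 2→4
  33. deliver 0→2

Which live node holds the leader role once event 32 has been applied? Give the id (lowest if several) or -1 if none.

after 1 — timeout(3): n3:cand/t1/[-]
after 2 — deliver 3→1: n1:foll/t1/[-]
after 3 — deliver 1→3: ·
after 4 — deliver 3→0: n0:foll/t1/[-]
after 5 — deliver 0→3: n3:lead/t1/[-]
after 6 — timeout(3): n3:cand/t2/[-]
after 7 — deliver 1→0: ·
after 8 — deliver 0→3: ·
after 9 — timeout(2): n2:cand/t1/[-]
after 10 — propose(3,'q'): ·
after 11 — timeout(3): n3:cand/t3/[-]
after 12 — deliver 3→1: n1:foll/t2/[-]
after 13 — deliver 4→3: ·
after 14 — deliver 1→0: ·
after 15 — deliver 1→3: ·
after 16 — propose(4,'p'): ·
after 17 — deliver 4→3: ·
after 18 — deliver 3→4: n4:foll/t1/[-]
after 19 — deliver 4→2: ·
after 20 — deliver 2→4: ·
after 21 — deliver 4→0: ·
after 22 — deliver 0→4: ·
after 23 — deliver 4→1: ·
after 24 — deliver 1→4: ·
after 25 — deliver 4→2: ·
after 26 — deliver 2→4: ·
after 27 — deliver 2→0: ·
after 28 — timeout(4): n4:cand/t2/[-]
after 29 — timeout(4): n4:cand/t3/[-]
after 30 — deliver 2→1: ·
after 31 — timeout(2): n2:cand/t2/[-]
after 32 — deliver 2→4: ·

-1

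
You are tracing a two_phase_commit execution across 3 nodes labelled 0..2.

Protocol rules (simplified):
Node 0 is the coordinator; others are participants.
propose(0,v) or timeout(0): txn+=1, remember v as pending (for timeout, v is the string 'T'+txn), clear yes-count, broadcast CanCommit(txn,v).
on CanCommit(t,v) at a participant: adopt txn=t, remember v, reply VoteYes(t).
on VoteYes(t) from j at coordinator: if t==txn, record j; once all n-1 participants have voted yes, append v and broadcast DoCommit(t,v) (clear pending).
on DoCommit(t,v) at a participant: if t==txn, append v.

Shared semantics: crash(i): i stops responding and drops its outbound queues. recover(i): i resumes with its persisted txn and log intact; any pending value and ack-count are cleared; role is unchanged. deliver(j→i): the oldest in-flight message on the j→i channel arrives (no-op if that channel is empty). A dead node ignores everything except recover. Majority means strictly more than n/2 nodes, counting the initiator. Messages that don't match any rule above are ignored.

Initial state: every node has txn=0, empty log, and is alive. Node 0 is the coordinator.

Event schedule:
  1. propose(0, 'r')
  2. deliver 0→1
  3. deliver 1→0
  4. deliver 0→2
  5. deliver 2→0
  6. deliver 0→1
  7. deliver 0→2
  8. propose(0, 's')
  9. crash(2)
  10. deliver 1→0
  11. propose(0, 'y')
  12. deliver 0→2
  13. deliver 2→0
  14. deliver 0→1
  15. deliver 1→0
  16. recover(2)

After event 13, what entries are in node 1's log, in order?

[1] propose(0,'r') → N0(coor t1 [-])
[2] deliver 0→1 → N1(part t1 [-])
[3] deliver 1→0 → ∅
[4] deliver 0→2 → N2(part t1 [-])
[5] deliver 2→0 → N0(coor t1 [r])
[6] deliver 0→1 → N1(part t1 [r])
[7] deliver 0→2 → N2(part t1 [r])
[8] propose(0,'s') → N0(coor t2 [r])
[9] crash(2) → N2(✗part t1 [r])
[10] deliver 1→0 → ∅
[11] propose(0,'y') → N0(coor t3 [r])
[12] deliver 0→2 → ∅
[13] deliver 2→0 → ∅

r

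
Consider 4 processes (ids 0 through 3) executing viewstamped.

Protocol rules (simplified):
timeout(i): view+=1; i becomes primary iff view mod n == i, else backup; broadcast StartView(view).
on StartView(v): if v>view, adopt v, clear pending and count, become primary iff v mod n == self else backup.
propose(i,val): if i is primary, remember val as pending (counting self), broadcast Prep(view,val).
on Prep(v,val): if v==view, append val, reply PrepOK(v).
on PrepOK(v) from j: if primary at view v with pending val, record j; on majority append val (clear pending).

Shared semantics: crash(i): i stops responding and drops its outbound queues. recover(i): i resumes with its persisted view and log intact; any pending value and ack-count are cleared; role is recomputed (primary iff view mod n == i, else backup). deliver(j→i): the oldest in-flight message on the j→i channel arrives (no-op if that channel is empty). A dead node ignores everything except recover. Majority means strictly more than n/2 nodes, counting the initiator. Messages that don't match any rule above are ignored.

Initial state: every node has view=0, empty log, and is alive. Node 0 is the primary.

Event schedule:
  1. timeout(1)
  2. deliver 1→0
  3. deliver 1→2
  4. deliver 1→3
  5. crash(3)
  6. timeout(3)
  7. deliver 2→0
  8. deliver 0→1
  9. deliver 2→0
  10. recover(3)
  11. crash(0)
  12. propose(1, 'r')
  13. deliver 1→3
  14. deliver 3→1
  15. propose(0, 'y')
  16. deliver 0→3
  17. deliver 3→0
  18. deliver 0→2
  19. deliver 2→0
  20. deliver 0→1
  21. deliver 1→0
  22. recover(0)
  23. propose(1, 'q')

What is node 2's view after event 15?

after 1 — timeout(1): n1:prim/v1/[-]
after 2 — deliver 1→0: n0:back/v1/[-]
after 3 — deliver 1→2: n2:back/v1/[-]
after 4 — deliver 1→3: n3:back/v1/[-]
after 5 — crash(3): n3:✗back/v1/[-]
after 6 — timeout(3): ·
after 7 — deliver 2→0: ·
after 8 — deliver 0→1: ·
after 9 — deliver 2→0: ·
after 10 — recover(3): n3:back/v1/[-]
after 11 — crash(0): n0:✗back/v1/[-]
after 12 — propose(1,'r'): ·
after 13 — deliver 1→3: n3:back/v1/[r]
after 14 — deliver 3→1: ·
after 15 — propose(0,'y'): ·

1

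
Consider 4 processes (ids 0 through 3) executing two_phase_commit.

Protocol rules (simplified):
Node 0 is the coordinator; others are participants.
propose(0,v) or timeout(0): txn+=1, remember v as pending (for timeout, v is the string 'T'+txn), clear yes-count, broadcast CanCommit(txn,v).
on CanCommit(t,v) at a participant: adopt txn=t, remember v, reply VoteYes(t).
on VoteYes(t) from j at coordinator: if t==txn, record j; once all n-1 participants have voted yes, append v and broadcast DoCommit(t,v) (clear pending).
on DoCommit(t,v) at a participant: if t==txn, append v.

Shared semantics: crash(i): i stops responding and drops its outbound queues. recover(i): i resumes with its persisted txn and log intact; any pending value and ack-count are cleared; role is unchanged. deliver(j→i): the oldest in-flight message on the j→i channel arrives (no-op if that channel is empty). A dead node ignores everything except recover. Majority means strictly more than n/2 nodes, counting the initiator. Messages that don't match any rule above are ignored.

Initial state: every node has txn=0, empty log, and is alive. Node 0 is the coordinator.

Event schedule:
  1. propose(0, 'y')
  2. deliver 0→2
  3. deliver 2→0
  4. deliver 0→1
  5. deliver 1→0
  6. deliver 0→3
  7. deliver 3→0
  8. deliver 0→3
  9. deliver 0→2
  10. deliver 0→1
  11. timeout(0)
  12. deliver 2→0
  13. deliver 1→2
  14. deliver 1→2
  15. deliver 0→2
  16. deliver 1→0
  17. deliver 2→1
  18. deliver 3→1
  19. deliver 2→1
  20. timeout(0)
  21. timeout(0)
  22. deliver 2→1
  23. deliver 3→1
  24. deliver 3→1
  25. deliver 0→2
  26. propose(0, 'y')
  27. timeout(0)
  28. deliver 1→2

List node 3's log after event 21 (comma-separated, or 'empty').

y

after 1 — propose(0,'y'): n0:coor/t1/[-]
after 2 — deliver 0→2: n2:part/t1/[-]
after 3 — deliver 2→0: ·
after 4 — deliver 0→1: n1:part/t1/[-]
after 5 — deliver 1→0: ·
after 6 — deliver 0→3: n3:part/t1/[-]
after 7 — deliver 3→0: n0:coor/t1/[y]
after 8 — deliver 0→3: n3:part/t1/[y]
after 9 — deliver 0→2: n2:part/t1/[y]
after 10 — deliver 0→1: n1:part/t1/[y]
after 11 — timeout(0): n0:coor/t2/[y]
after 12 — deliver 2→0: ·
after 13 — deliver 1→2: ·
after 14 — deliver 1→2: ·
after 15 — deliver 0→2: n2:part/t2/[y]
after 16 — deliver 1→0: ·
after 17 — deliver 2→1: ·
after 18 — deliver 3→1: ·
after 19 — deliver 2→1: ·
after 20 — timeout(0): n0:coor/t3/[y]
after 21 — timeout(0): n0:coor/t4/[y]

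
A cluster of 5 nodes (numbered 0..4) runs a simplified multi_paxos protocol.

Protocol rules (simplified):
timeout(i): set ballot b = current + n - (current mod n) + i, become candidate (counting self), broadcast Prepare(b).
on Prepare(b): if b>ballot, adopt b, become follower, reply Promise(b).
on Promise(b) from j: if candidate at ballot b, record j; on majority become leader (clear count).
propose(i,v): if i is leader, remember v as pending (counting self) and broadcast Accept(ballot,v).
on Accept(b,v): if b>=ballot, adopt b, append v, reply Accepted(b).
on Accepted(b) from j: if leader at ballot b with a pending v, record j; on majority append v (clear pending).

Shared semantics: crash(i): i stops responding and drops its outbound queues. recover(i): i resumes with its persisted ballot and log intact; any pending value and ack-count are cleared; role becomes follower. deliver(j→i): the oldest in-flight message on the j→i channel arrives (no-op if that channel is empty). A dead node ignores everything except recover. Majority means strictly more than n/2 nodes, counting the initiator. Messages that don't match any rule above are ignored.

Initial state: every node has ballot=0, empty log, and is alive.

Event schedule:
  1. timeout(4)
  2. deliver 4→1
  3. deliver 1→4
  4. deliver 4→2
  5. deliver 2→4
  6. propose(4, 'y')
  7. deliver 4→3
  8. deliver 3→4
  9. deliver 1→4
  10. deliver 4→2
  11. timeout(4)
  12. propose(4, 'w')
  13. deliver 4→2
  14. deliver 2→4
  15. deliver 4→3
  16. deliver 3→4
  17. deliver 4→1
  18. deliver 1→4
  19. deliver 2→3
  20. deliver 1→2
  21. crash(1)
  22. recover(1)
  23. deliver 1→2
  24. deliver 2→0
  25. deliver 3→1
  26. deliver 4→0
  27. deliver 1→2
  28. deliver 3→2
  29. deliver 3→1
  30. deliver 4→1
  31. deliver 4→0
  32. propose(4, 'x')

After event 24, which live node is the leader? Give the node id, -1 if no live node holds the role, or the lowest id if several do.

-1

step 1 timeout(4): 4={cand,b=9,log=-}
step 2 deliver 4→1: 1={foll,b=9,log=-}
step 3 deliver 1→4: —
step 4 deliver 4→2: 2={foll,b=9,log=-}
step 5 deliver 2→4: 4={lead,b=9,log=-}
step 6 propose(4,'y'): —
step 7 deliver 4→3: 3={foll,b=9,log=-}
step 8 deliver 3→4: —
step 9 deliver 1→4: —
step 10 deliver 4→2: 2={foll,b=9,log=y}
step 11 timeout(4): 4={cand,b=14,log=-}
step 12 propose(4,'w'): —
step 13 deliver 4→2: 2={foll,b=14,log=y}
step 14 deliver 2→4: —
step 15 deliver 4→3: 3={foll,b=9,log=y}
step 16 deliver 3→4: —
step 17 deliver 4→1: 1={foll,b=9,log=y}
step 18 deliver 1→4: —
step 19 deliver 2→3: —
step 20 deliver 1→2: —
step 21 crash(1): 1={✗foll,b=9,log=y}
step 22 recover(1): 1={foll,b=9,log=y}
step 23 deliver 1→2: —
step 24 deliver 2→0: —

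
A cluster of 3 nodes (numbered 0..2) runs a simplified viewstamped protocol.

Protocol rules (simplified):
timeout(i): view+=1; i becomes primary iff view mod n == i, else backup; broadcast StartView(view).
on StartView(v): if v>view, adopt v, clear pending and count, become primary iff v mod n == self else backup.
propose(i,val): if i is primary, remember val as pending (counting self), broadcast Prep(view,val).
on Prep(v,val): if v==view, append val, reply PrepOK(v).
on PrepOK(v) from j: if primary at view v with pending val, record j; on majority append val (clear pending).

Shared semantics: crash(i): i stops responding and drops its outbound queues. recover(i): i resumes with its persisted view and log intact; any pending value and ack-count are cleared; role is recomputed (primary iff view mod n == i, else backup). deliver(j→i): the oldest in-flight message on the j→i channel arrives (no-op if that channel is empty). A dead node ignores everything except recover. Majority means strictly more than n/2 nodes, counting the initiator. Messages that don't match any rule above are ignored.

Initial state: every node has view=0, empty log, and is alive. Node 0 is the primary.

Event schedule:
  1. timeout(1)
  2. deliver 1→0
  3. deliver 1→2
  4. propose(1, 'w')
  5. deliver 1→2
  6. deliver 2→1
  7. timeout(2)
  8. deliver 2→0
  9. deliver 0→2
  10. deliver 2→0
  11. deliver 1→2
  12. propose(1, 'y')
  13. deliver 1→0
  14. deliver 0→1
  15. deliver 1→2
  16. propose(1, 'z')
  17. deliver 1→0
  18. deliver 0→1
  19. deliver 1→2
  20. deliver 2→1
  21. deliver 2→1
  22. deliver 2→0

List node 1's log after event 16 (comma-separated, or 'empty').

w

1. timeout(1):  <1:prim v1 ->
2. deliver 1→0:  <0:back v1 ->
3. deliver 1→2:  <2:back v1 ->
4. propose(1,'w'):  nop
5. deliver 1→2:  <2:back v1 w>
6. deliver 2→1:  <1:prim v1 w>
7. timeout(2):  <2:prim v2 w>
8. deliver 2→0:  <0:back v2 ->
9. deliver 0→2:  nop
10. deliver 2→0:  nop
11. deliver 1→2:  nop
12. propose(1,'y'):  nop
13. deliver 1→0:  nop
14. deliver 0→1:  nop
15. deliver 1→2:  nop
16. propose(1,'z'):  nop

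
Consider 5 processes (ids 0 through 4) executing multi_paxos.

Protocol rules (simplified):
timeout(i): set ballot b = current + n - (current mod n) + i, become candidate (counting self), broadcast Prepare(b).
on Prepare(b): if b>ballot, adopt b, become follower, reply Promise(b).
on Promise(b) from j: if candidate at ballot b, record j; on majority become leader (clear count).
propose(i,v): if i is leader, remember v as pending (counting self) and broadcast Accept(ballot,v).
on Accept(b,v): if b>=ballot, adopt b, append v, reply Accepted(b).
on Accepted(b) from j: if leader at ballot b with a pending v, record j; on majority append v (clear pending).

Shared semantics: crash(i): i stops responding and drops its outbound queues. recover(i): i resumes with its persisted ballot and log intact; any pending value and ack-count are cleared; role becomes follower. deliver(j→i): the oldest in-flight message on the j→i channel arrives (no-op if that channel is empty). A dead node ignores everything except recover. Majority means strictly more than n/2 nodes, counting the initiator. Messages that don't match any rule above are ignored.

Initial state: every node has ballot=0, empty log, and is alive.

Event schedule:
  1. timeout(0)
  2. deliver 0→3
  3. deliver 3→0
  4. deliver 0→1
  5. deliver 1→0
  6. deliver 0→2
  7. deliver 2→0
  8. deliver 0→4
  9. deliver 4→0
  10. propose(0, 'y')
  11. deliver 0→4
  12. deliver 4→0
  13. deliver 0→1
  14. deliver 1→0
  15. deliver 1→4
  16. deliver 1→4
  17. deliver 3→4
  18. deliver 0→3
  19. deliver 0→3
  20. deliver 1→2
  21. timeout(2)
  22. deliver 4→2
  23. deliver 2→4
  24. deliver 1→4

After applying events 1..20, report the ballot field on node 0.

after 1 — timeout(0): n0:cand/b5/[-]
after 2 — deliver 0→3: n3:foll/b5/[-]
after 3 — deliver 3→0: ·
after 4 — deliver 0→1: n1:foll/b5/[-]
after 5 — deliver 1→0: n0:lead/b5/[-]
after 6 — deliver 0→2: n2:foll/b5/[-]
after 7 — deliver 2→0: ·
after 8 — deliver 0→4: n4:foll/b5/[-]
after 9 — deliver 4→0: ·
after 10 — propose(0,'y'): ·
after 11 — deliver 0→4: n4:foll/b5/[y]
after 12 — deliver 4→0: ·
after 13 — deliver 0→1: n1:foll/b5/[y]
after 14 — deliver 1→0: n0:lead/b5/[y]
after 15 — deliver 1→4: ·
after 16 — deliver 1→4: ·
after 17 — deliver 3→4: ·
after 18 — deliver 0→3: n3:foll/b5/[y]
after 19 — deliver 0→3: ·
after 20 — deliver 1→2: ·

5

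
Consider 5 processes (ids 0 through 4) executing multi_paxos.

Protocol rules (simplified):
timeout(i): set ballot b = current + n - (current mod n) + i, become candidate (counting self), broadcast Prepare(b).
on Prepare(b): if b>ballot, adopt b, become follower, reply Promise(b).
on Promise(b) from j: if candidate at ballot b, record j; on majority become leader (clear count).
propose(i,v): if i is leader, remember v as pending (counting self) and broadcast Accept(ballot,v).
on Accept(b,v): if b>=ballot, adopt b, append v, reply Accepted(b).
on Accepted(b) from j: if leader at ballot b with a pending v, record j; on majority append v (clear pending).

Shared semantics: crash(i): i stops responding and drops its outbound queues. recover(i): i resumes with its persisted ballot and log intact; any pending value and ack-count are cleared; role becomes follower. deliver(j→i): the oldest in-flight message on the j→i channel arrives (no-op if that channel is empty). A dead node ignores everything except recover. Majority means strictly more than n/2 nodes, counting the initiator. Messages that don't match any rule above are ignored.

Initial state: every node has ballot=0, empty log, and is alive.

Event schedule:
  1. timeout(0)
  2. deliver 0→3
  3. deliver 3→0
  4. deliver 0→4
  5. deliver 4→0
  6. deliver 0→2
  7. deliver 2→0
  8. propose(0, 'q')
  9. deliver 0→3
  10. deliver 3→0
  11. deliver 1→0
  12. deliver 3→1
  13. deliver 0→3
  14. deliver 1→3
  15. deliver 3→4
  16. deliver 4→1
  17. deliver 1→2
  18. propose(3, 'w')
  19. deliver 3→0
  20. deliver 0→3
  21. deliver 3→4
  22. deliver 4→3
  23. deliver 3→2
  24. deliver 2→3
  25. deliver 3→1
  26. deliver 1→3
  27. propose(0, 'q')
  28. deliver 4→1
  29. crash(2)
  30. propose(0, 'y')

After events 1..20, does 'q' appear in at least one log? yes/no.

yes

after 1 — timeout(0): n0:cand/b5/[-]
after 2 — deliver 0→3: n3:foll/b5/[-]
after 3 — deliver 3→0: ·
after 4 — deliver 0→4: n4:foll/b5/[-]
after 5 — deliver 4→0: n0:lead/b5/[-]
after 6 — deliver 0→2: n2:foll/b5/[-]
after 7 — deliver 2→0: ·
after 8 — propose(0,'q'): ·
after 9 — deliver 0→3: n3:foll/b5/[q]
after 10 — deliver 3→0: ·
after 11 — deliver 1→0: ·
after 12 — deliver 3→1: ·
after 13 — deliver 0→3: ·
after 14 — deliver 1→3: ·
after 15 — deliver 3→4: ·
after 16 — deliver 4→1: ·
after 17 — deliver 1→2: ·
after 18 — propose(3,'w'): ·
after 19 — deliver 3→0: ·
after 20 — deliver 0→3: ·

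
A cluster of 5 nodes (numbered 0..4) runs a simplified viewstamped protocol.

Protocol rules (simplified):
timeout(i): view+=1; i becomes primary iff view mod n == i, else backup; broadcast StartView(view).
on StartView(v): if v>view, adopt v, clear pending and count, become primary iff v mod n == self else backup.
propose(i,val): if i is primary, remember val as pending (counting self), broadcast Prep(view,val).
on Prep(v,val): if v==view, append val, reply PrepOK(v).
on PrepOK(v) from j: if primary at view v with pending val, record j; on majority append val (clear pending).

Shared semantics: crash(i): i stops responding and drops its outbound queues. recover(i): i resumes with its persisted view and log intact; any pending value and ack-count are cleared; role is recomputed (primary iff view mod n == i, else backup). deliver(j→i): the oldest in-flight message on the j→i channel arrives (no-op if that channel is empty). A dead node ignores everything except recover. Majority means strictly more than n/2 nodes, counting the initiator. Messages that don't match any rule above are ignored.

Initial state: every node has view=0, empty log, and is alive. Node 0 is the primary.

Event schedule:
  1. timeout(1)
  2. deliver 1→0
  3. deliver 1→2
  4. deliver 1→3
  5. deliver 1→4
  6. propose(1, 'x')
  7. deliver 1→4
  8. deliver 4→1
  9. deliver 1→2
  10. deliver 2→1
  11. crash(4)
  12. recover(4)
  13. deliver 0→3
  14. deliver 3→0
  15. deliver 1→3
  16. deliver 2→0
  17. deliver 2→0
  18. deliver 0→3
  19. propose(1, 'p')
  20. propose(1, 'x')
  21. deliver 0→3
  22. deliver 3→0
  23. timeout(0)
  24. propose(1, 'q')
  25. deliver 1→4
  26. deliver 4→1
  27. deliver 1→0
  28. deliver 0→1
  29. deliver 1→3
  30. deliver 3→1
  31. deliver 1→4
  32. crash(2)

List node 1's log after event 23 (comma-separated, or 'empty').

after 1 — timeout(1): n1:prim/v1/[-]
after 2 — deliver 1→0: n0:back/v1/[-]
after 3 — deliver 1→2: n2:back/v1/[-]
after 4 — deliver 1→3: n3:back/v1/[-]
after 5 — deliver 1→4: n4:back/v1/[-]
after 6 — propose(1,'x'): ·
after 7 — deliver 1→4: n4:back/v1/[x]
after 8 — deliver 4→1: ·
after 9 — deliver 1→2: n2:back/v1/[x]
after 10 — deliver 2→1: n1:prim/v1/[x]
after 11 — crash(4): n4:✗back/v1/[x]
after 12 — recover(4): n4:back/v1/[x]
after 13 — deliver 0→3: ·
after 14 — deliver 3→0: ·
after 15 — deliver 1→3: n3:back/v1/[x]
after 16 — deliver 2→0: ·
after 17 — deliver 2→0: ·
after 18 — deliver 0→3: ·
after 19 — propose(1,'p'): ·
after 20 — propose(1,'x'): ·
after 21 — deliver 0→3: ·
after 22 — deliver 3→0: ·
after 23 — timeout(0): n0:back/v2/[-]

x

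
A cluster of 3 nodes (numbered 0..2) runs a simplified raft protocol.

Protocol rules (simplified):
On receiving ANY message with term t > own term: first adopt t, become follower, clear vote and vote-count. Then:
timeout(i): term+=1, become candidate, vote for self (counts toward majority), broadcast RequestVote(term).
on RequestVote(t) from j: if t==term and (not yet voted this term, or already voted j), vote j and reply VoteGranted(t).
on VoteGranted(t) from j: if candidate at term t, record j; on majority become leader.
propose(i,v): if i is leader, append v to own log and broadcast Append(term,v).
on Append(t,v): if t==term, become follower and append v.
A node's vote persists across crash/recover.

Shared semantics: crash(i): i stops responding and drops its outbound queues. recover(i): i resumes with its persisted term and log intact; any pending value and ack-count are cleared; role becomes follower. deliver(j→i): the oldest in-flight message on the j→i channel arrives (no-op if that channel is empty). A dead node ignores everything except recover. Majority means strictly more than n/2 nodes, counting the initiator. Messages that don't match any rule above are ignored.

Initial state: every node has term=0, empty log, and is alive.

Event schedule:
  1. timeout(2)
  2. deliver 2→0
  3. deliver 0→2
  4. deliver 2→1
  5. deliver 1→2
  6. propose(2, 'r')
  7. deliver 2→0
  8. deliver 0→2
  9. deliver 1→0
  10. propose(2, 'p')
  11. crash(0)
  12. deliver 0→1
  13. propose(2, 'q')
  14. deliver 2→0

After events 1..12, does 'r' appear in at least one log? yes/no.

yes

1. timeout(2):  <2:cand t1 ->
2. deliver 2→0:  <0:foll t1 ->
3. deliver 0→2:  <2:lead t1 ->
4. deliver 2→1:  <1:foll t1 ->
5. deliver 1→2:  nop
6. propose(2,'r'):  <2:lead t1 r>
7. deliver 2→0:  <0:foll t1 r>
8. deliver 0→2:  nop
9. deliver 1→0:  nop
10. propose(2,'p'):  <2:lead t1 r,p>
11. crash(0):  <0:✗foll t1 r>
12. deliver 0→1:  nop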